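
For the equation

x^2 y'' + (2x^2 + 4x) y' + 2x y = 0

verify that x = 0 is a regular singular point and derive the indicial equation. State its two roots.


Divide by x^2 to reach normal form y'' + P_1(x) y' + P_2(x) y = 0 with P_1(x) = 2 + 4/x and P_2(x) = 2/x.
x = 0 is a singular point because the y'-coefficient 2 + 4/x has a pole at x = 0 and the y-coefficient 2/x has a pole at x = 0.
It is a regular singular point because x P_1(x) = p(x) = 2x + 4 and x^2 P_2(x) = q(x) = 2x are polynomials, hence analytic at x = 0.
p(0) = 4,  q(0) = 0.
Indicial equation: r(r-1) + p(0) r + q(0) = 0, i.e. r^2 + (p(0) - 1) r + q(0) = 0, i.e. r^2 + 3 r = 0.
Discriminant: (3)^2 - 4(0) = 9, so r = (-3 ± 3)/2.
Solving: r_1 = 0, r_2 = -3.

indicial: r^2 + 3 r = 0; roots r_1 = 0, r_2 = -3


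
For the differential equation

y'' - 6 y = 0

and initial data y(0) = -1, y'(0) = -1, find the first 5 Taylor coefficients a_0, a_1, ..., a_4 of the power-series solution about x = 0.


Ansatz: y(x) = sum_{n>=0} a_n x^n, so y'(x) = sum_{n>=1} n a_n x^(n-1) and y''(x) = sum_{n>=2} n(n-1) a_n x^(n-2).
Substitute into P(x) y'' + Q(x) y' + R(x) y = 0 with P(x) = 1, Q(x) = 0, R(x) = -6, and match powers of x.
Initial conditions: a_0 = -1, a_1 = -1.
Setting the coefficient of each power of x to zero and solving order by order (substituting the coefficients already found):
  x^0: 2 a_2 - 6 a_0 = 0  ->  2 a_2 = 6 a_0 = -6  ->  a_2 = -3
  x^1: 6 a_3 - 6 a_1 = 0  ->  6 a_3 = 6 a_1 = -6  ->  a_3 = -1
  x^2: 12 a_4 - 6 a_2 = 0  ->  12 a_4 = 6 a_2 = -18  ->  a_4 = -3/2
Truncated series: y(x) = -1 - x - 3 x^2 - x^3 - (3/2) x^4 + O(x^5).

a_0 = -1; a_1 = -1; a_2 = -3; a_3 = -1; a_4 = -3/2


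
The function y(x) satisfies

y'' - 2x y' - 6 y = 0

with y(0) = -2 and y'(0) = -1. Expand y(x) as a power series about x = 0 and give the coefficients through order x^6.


Ansatz: y(x) = sum_{n>=0} a_n x^n, so y'(x) = sum_{n>=1} n a_n x^(n-1) and y''(x) = sum_{n>=2} n(n-1) a_n x^(n-2).
Substitute into P(x) y'' + Q(x) y' + R(x) y = 0 with P(x) = 1, Q(x) = -2x, R(x) = -6, and match powers of x.
Initial conditions: a_0 = -2, a_1 = -1.
Setting the coefficient of each power of x to zero and solving order by order (substituting the coefficients already found):
  x^0: 2 a_2 - 6 a_0 = 0  ->  2 a_2 = 6 a_0 = -12  ->  a_2 = -6
  x^1: 6 a_3 - 8 a_1 = 0  ->  6 a_3 = 8 a_1 = -8  ->  a_3 = -4/3
  x^2: 12 a_4 - 10 a_2 = 0  ->  12 a_4 = 10 a_2 = -60  ->  a_4 = -5
  x^3: 20 a_5 - 12 a_3 = 0  ->  20 a_5 = 12 a_3 = -16  ->  a_5 = -4/5
  x^4: 30 a_6 - 14 a_4 = 0  ->  30 a_6 = 14 a_4 = -70  ->  a_6 = -7/3
Truncated series: y(x) = -2 - x - 6 x^2 - (4/3) x^3 - 5 x^4 - (4/5) x^5 - (7/3) x^6 + O(x^7).

a_0 = -2; a_1 = -1; a_2 = -6; a_3 = -4/3; a_4 = -5; a_5 = -4/5; a_6 = -7/3


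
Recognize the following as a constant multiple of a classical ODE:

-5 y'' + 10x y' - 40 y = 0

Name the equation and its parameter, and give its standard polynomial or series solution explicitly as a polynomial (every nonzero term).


All three coefficients share the factor -5; dividing through by -5 gives  y'' - 2x y' + 8 y = 0.
This matches the Hermite equation y'' - 2x y' + 2n y = 0 with 2n = 8, so n = 4; the polynomial solution is H_4(x).
With y = sum_k a_k x^k, matching x^k gives (k+2)(k+1) a_{k+2} = 2(k - n) a_k = 2(k - 4) a_k. The right side vanishes at k = 4, so the series with the parity of 4 terminates at degree 4.
Standard normalization: leading coefficient of H_n is 2^n, so a_4 = 2^4 = 16. Work downward with a_k = (k+1)(k+2) a_{k+2} / (2(k - n)):
  a_2 = (3)(4)(16) / (2(2 - 4)) = 192/(-4) = -48
  a_0 = (1)(2)(-48) / (2(0 - 4)) = -96/(-8) = 12
Hence H_4(x) = 16 x^4 - 48 x^2 + 12.

H_4(x); series = 16 x^4 - 48 x^2 + 12


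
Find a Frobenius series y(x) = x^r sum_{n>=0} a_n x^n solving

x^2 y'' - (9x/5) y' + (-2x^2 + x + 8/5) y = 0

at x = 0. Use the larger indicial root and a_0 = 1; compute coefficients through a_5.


Write in Frobenius form y'' + (p(x)/x) y' + (q(x)/x^2) y = 0:
  p(x) = -9/5,  q(x) = -2x^2 + x + 8/5.
Indicial equation: r(r-1) + (-9/5) r + (8/5) = 0 -> roots r_1 = 2, r_2 = 4/5.
Take r = r_1 = 2. Let y(x) = x^r sum_{n>=0} a_n x^n with a_0 = 1.
Substitute y = x^r sum a_n x^n and match x^{r+n}. The recurrence is
  D(n) a_n + 1 a_{n-1} - 2 a_{n-2} = 0,  where D(n) = (r+n)(r+n-1) + (-9/5)(r+n) + (8/5).
  a_n = [-1 a_{n-1} + 2 a_{n-2}] / D(n).
Since the indicial polynomial factors as (r - r_1)(r - r_2), D(n) = (r_1 + n - r_1)(r_1 + n - r_2) = n(n + 6/5).
Evaluating step by step (a_0 = 1):
  n = 1: D(1) = 1(1 + 6/5) = 11/5; numerator = -1(1) = -1; a_1 = (-1)/(11/5) = -5/11
  n = 2: D(2) = 2(2 + 6/5) = 32/5; numerator = -1(-5/11) + 2(1) = 27/11; a_2 = (27/11)/(32/5) = 135/352
  n = 3: D(3) = 3(3 + 6/5) = 63/5; numerator = -1(135/352) + 2(-5/11) = -455/352; a_3 = (-455/352)/(63/5) = -325/3168
  n = 4: D(4) = 4(4 + 6/5) = 104/5; numerator = -1(-325/3168) + 2(135/352) = 2755/3168; a_4 = (2755/3168)/(104/5) = 13775/329472
  n = 5: D(5) = 5(5 + 6/5) = 31; numerator = -1(13775/329472) + 2(-325/3168) = -27125/109824; a_5 = (-27125/109824)/(31) = -875/109824

r = 2; a_0 = 1; a_1 = -5/11; a_2 = 135/352; a_3 = -325/3168; a_4 = 13775/329472; a_5 = -875/109824


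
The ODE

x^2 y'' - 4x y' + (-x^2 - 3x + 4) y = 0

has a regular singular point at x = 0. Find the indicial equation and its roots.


Divide by x^2 to reach normal form y'' + P_1(x) y' + P_2(x) y = 0 with P_1(x) = -4/x and P_2(x) = -1 - 3/x + 4/x^2.
x = 0 is a singular point because the y'-coefficient -4/x has a pole at x = 0 and the y-coefficient -1 - 3/x + 4/x^2 has a pole at x = 0.
It is a regular singular point because x P_1(x) = p(x) = -4 and x^2 P_2(x) = q(x) = -x^2 - 3x + 4 are polynomials, hence analytic at x = 0.
p(0) = -4,  q(0) = 4.
Indicial equation: r(r-1) + p(0) r + q(0) = 0, i.e. r^2 + (p(0) - 1) r + q(0) = 0, i.e. r^2 - 5 r + 4 = 0.
Discriminant: (-5)^2 - 4(4) = 9, so r = (5 ± 3)/2.
Solving: r_1 = 4, r_2 = 1.

indicial: r^2 - 5 r + 4 = 0; roots r_1 = 4, r_2 = 1


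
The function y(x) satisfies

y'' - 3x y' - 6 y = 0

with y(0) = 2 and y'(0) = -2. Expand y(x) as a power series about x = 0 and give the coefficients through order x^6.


Ansatz: y(x) = sum_{n>=0} a_n x^n, so y'(x) = sum_{n>=1} n a_n x^(n-1) and y''(x) = sum_{n>=2} n(n-1) a_n x^(n-2).
Substitute into P(x) y'' + Q(x) y' + R(x) y = 0 with P(x) = 1, Q(x) = -3x, R(x) = -6, and match powers of x.
Initial conditions: a_0 = 2, a_1 = -2.
Setting the coefficient of each power of x to zero and solving order by order (substituting the coefficients already found):
  x^0: 2 a_2 - 6 a_0 = 0  ->  2 a_2 = 6 a_0 = 12  ->  a_2 = 6
  x^1: 6 a_3 - 9 a_1 = 0  ->  6 a_3 = 9 a_1 = -18  ->  a_3 = -3
  x^2: 12 a_4 - 12 a_2 = 0  ->  12 a_4 = 12 a_2 = 72  ->  a_4 = 6
  x^3: 20 a_5 - 15 a_3 = 0  ->  20 a_5 = 15 a_3 = -45  ->  a_5 = -9/4
  x^4: 30 a_6 - 18 a_4 = 0  ->  30 a_6 = 18 a_4 = 108  ->  a_6 = 18/5
Truncated series: y(x) = 2 - 2 x + 6 x^2 - 3 x^3 + 6 x^4 - (9/4) x^5 + (18/5) x^6 + O(x^7).

a_0 = 2; a_1 = -2; a_2 = 6; a_3 = -3; a_4 = 6; a_5 = -9/4; a_6 = 18/5


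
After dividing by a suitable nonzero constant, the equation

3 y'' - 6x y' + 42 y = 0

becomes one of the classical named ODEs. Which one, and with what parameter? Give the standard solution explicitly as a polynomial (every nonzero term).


All three coefficients share the factor 3; dividing through by 3 gives  y'' - 2x y' + 14 y = 0.
This matches the Hermite equation y'' - 2x y' + 2n y = 0 with 2n = 14, so n = 7; the polynomial solution is H_7(x).
With y = sum_k a_k x^k, matching x^k gives (k+2)(k+1) a_{k+2} = 2(k - n) a_k = 2(k - 7) a_k. The right side vanishes at k = 7, so the series with the parity of 7 terminates at degree 7.
Standard normalization: leading coefficient of H_n is 2^n, so a_7 = 2^7 = 128. Work downward with a_k = (k+1)(k+2) a_{k+2} / (2(k - n)):
  a_5 = (6)(7)(128) / (2(5 - 7)) = 5376/(-4) = -1344
  a_3 = (4)(5)(-1344) / (2(3 - 7)) = -26880/(-8) = 3360
  a_1 = (2)(3)(3360) / (2(1 - 7)) = 20160/(-12) = -1680
Hence H_7(x) = 128 x^7 - 1344 x^5 + 3360 x^3 - 1680 x.

H_7(x); series = 128 x^7 - 1344 x^5 + 3360 x^3 - 1680 x


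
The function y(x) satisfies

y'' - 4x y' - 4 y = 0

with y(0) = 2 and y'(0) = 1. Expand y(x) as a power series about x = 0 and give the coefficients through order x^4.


Ansatz: y(x) = sum_{n>=0} a_n x^n, so y'(x) = sum_{n>=1} n a_n x^(n-1) and y''(x) = sum_{n>=2} n(n-1) a_n x^(n-2).
Substitute into P(x) y'' + Q(x) y' + R(x) y = 0 with P(x) = 1, Q(x) = -4x, R(x) = -4, and match powers of x.
Initial conditions: a_0 = 2, a_1 = 1.
Setting the coefficient of each power of x to zero and solving order by order (substituting the coefficients already found):
  x^0: 2 a_2 - 4 a_0 = 0  ->  2 a_2 = 4 a_0 = 8  ->  a_2 = 4
  x^1: 6 a_3 - 8 a_1 = 0  ->  6 a_3 = 8 a_1 = 8  ->  a_3 = 4/3
  x^2: 12 a_4 - 12 a_2 = 0  ->  12 a_4 = 12 a_2 = 48  ->  a_4 = 4
Truncated series: y(x) = 2 + x + 4 x^2 + (4/3) x^3 + 4 x^4 + O(x^5).

a_0 = 2; a_1 = 1; a_2 = 4; a_3 = 4/3; a_4 = 4


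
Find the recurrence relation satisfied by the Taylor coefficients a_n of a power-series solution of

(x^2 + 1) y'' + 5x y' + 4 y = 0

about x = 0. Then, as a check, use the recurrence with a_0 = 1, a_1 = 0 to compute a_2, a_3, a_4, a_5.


Substitute y = sum_n a_n x^n.
(1 + 1 x^2) y'' contributes (n+2)(n+1) a_{n+2} + n(n-1) a_n at x^n.
5 x y'(x) contributes 5 n a_n at x^n.
4 y(x) contributes 4 a_n at x^n.
Matching x^n: (n+2)(n+1) a_{n+2} + (n(n-1) + 5 n + 4) a_n = 0.
Thus a_{n+2} = (-n(n-1) - 5 n - 4) / ((n+1)(n+2)) * a_n.

Check with a_0 = 1, a_1 = 0 (apply the recurrence for n = 0, 1, 2, 3): a_0 = 1, a_1 = 0, a_2 = -2, a_3 = 0, a_4 = 8/3, a_5 = 0.

a_(n+2) = (-n(n-1) - 5 n - 4) / ((n+1)(n+2)) * a_n; check: a_0 = 1, a_1 = 0, a_2 = -2, a_3 = 0, a_4 = 8/3, a_5 = 0


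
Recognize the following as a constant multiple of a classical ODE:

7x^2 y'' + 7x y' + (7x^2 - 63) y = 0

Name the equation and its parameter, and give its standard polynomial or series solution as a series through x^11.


All three coefficients share the factor 7; dividing through by 7 gives  x^2 y'' + x y' + (x^2 - 9) y = 0.
This matches the Bessel equation x^2 y'' + x y' + (x^2 - nu^2) y = 0 with nu^2 = 9, so nu = 3; the solution bounded at x = 0 is J_3(x).
Frobenius at x = 0: indicial roots ±nu; for r = nu the recurrence k(k + 2nu) c_k = -c_{k-2} gives the standard series J_nu(x) = sum_{k>=0} (-1)^k / (k! (k+nu)!) (x/2)^(2k+nu). Evaluate the first 5 terms:
  k = 0: (-1)^0 / (0! * 3! * 2^3) x^3 = 1/(1*6*8) x^3 = (1/48) x^3
  k = 1: (-1)^1 / (1! * 4! * 2^5) x^5 = -1/(1*24*32) x^5 = (-1/768) x^5
  k = 2: (-1)^2 / (2! * 5! * 2^7) x^7 = 1/(2*120*128) x^7 = (1/30720) x^7
  k = 3: (-1)^3 / (3! * 6! * 2^9) x^9 = -1/(6*720*512) x^9 = (-1/2211840) x^9
  k = 4: (-1)^4 / (4! * 7! * 2^11) x^11 = 1/(24*5040*2048) x^11 = (1/247726080) x^11
Hence J_3(x) = x^11/247726080 - x^9/2211840 + x^7/30720 - x^5/768 + x^3/48 + ....

J_3(x); series = x^11/247726080 - x^9/2211840 + x^7/30720 - x^5/768 + x^3/48


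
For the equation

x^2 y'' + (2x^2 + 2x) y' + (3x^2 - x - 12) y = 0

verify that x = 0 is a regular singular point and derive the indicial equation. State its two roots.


Divide by x^2 to reach normal form y'' + P_1(x) y' + P_2(x) y = 0 with P_1(x) = 2 + 2/x and P_2(x) = 3 - 1/x - 12/x^2.
x = 0 is a singular point because the y'-coefficient 2 + 2/x has a pole at x = 0 and the y-coefficient 3 - 1/x - 12/x^2 has a pole at x = 0.
It is a regular singular point because x P_1(x) = p(x) = 2x + 2 and x^2 P_2(x) = q(x) = 3x^2 - x - 12 are polynomials, hence analytic at x = 0.
p(0) = 2,  q(0) = -12.
Indicial equation: r(r-1) + p(0) r + q(0) = 0, i.e. r^2 + (p(0) - 1) r + q(0) = 0, i.e. r^2 + 1 r - 12 = 0.
Discriminant: (1)^2 - 4(-12) = 49, so r = (-1 ± 7)/2.
Solving: r_1 = 3, r_2 = -4.

indicial: r^2 + 1 r - 12 = 0; roots r_1 = 3, r_2 = -4


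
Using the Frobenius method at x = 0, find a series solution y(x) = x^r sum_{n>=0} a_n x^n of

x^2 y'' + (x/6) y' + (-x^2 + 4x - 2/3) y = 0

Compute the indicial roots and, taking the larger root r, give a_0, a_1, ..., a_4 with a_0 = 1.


Write in Frobenius form y'' + (p(x)/x) y' + (q(x)/x^2) y = 0:
  p(x) = 1/6,  q(x) = -x^2 + 4x - 2/3.
Indicial equation: r(r-1) + (1/6) r + (-2/3) = 0 -> roots r_1 = 4/3, r_2 = -1/2.
Take r = r_1 = 4/3. Let y(x) = x^r sum_{n>=0} a_n x^n with a_0 = 1.
Substitute y = x^r sum a_n x^n and match x^{r+n}. The recurrence is
  D(n) a_n + 4 a_{n-1} - 1 a_{n-2} = 0,  where D(n) = (r+n)(r+n-1) + (1/6)(r+n) + (-2/3).
  a_n = [-4 a_{n-1} + 1 a_{n-2}] / D(n).
Since the indicial polynomial factors as (r - r_1)(r - r_2), D(n) = (r_1 + n - r_1)(r_1 + n - r_2) = n(n + 11/6).
Evaluating step by step (a_0 = 1):
  n = 1: D(1) = 1(1 + 11/6) = 17/6; numerator = -4(1) = -4; a_1 = (-4)/(17/6) = -24/17
  n = 2: D(2) = 2(2 + 11/6) = 23/3; numerator = -4(-24/17) + 1(1) = 113/17; a_2 = (113/17)/(23/3) = 339/391
  n = 3: D(3) = 3(3 + 11/6) = 29/2; numerator = -4(339/391) + 1(-24/17) = -1908/391; a_3 = (-1908/391)/(29/2) = -3816/11339
  n = 4: D(4) = 4(4 + 11/6) = 70/3; numerator = -4(-3816/11339) + 1(339/391) = 25095/11339; a_4 = (25095/11339)/(70/3) = 2151/22678

r = 4/3; a_0 = 1; a_1 = -24/17; a_2 = 339/391; a_3 = -3816/11339; a_4 = 2151/22678


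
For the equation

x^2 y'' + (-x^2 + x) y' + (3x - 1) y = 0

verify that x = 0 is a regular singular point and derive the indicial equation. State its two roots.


Divide by x^2 to reach normal form y'' + P_1(x) y' + P_2(x) y = 0 with P_1(x) = -1 + 1/x and P_2(x) = 3/x - 1/x^2.
x = 0 is a singular point because the y'-coefficient -1 + 1/x has a pole at x = 0 and the y-coefficient 3/x - 1/x^2 has a pole at x = 0.
It is a regular singular point because x P_1(x) = p(x) = 1 - x and x^2 P_2(x) = q(x) = 3x - 1 are polynomials, hence analytic at x = 0.
p(0) = 1,  q(0) = -1.
Indicial equation: r(r-1) + p(0) r + q(0) = 0, i.e. r^2 + (p(0) - 1) r + q(0) = 0, i.e. r^2 - 1 = 0.
Discriminant: (0)^2 - 4(-1) = 4, so r = (0 ± 2)/2.
Solving: r_1 = 1, r_2 = -1.

indicial: r^2 - 1 = 0; roots r_1 = 1, r_2 = -1


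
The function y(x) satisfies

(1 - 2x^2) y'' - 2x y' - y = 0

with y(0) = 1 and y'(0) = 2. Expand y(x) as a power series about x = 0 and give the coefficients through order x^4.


Ansatz: y(x) = sum_{n>=0} a_n x^n, so y'(x) = sum_{n>=1} n a_n x^(n-1) and y''(x) = sum_{n>=2} n(n-1) a_n x^(n-2).
Substitute into P(x) y'' + Q(x) y' + R(x) y = 0 with P(x) = 1 - 2x^2, Q(x) = -2x, R(x) = -1, and match powers of x.
Initial conditions: a_0 = 1, a_1 = 2.
Setting the coefficient of each power of x to zero and solving order by order (substituting the coefficients already found):
  x^0: 2 a_2 - a_0 = 0  ->  2 a_2 = a_0 = 1  ->  a_2 = 1/2
  x^1: 6 a_3 - 3 a_1 = 0  ->  6 a_3 = 3 a_1 = 6  ->  a_3 = 1
  x^2: 12 a_4 - 9 a_2 = 0  ->  12 a_4 = 9 a_2 = 9/2  ->  a_4 = 3/8
Truncated series: y(x) = 1 + 2 x + (1/2) x^2 + x^3 + (3/8) x^4 + O(x^5).

a_0 = 1; a_1 = 2; a_2 = 1/2; a_3 = 1; a_4 = 3/8


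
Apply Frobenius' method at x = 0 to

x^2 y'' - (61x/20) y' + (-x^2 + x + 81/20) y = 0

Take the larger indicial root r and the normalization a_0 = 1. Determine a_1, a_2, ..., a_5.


Write in Frobenius form y'' + (p(x)/x) y' + (q(x)/x^2) y = 0:
  p(x) = -61/20,  q(x) = -x^2 + x + 81/20.
Indicial equation: r(r-1) + (-61/20) r + (81/20) = 0 -> roots r_1 = 9/4, r_2 = 9/5.
Take r = r_1 = 9/4. Let y(x) = x^r sum_{n>=0} a_n x^n with a_0 = 1.
Substitute y = x^r sum a_n x^n and match x^{r+n}. The recurrence is
  D(n) a_n + 1 a_{n-1} - 1 a_{n-2} = 0,  where D(n) = (r+n)(r+n-1) + (-61/20)(r+n) + (81/20).
  a_n = [-1 a_{n-1} + 1 a_{n-2}] / D(n).
Since the indicial polynomial factors as (r - r_1)(r - r_2), D(n) = (r_1 + n - r_1)(r_1 + n - r_2) = n(n + 9/20).
Evaluating step by step (a_0 = 1):
  n = 1: D(1) = 1(1 + 9/20) = 29/20; numerator = -1(1) = -1; a_1 = (-1)/(29/20) = -20/29
  n = 2: D(2) = 2(2 + 9/20) = 49/10; numerator = -1(-20/29) + 1(1) = 49/29; a_2 = (49/29)/(49/10) = 10/29
  n = 3: D(3) = 3(3 + 9/20) = 207/20; numerator = -1(10/29) + 1(-20/29) = -30/29; a_3 = (-30/29)/(207/20) = -200/2001
  n = 4: D(4) = 4(4 + 9/20) = 89/5; numerator = -1(-200/2001) + 1(10/29) = 890/2001; a_4 = (890/2001)/(89/5) = 50/2001
  n = 5: D(5) = 5(5 + 9/20) = 109/4; numerator = -1(50/2001) + 1(-200/2001) = -250/2001; a_5 = (-250/2001)/(109/4) = -1000/218109

r = 9/4; a_0 = 1; a_1 = -20/29; a_2 = 10/29; a_3 = -200/2001; a_4 = 50/2001; a_5 = -1000/218109


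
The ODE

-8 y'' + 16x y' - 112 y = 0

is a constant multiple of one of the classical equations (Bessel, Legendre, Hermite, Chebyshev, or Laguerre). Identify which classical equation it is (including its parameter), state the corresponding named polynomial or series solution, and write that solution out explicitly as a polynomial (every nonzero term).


All three coefficients share the factor -8; dividing through by -8 gives  y'' - 2x y' + 14 y = 0.
This matches the Hermite equation y'' - 2x y' + 2n y = 0 with 2n = 14, so n = 7; the polynomial solution is H_7(x).
With y = sum_k a_k x^k, matching x^k gives (k+2)(k+1) a_{k+2} = 2(k - n) a_k = 2(k - 7) a_k. The right side vanishes at k = 7, so the series with the parity of 7 terminates at degree 7.
Standard normalization: leading coefficient of H_n is 2^n, so a_7 = 2^7 = 128. Work downward with a_k = (k+1)(k+2) a_{k+2} / (2(k - n)):
  a_5 = (6)(7)(128) / (2(5 - 7)) = 5376/(-4) = -1344
  a_3 = (4)(5)(-1344) / (2(3 - 7)) = -26880/(-8) = 3360
  a_1 = (2)(3)(3360) / (2(1 - 7)) = 20160/(-12) = -1680
Hence H_7(x) = 128 x^7 - 1344 x^5 + 3360 x^3 - 1680 x.

H_7(x); series = 128 x^7 - 1344 x^5 + 3360 x^3 - 1680 x


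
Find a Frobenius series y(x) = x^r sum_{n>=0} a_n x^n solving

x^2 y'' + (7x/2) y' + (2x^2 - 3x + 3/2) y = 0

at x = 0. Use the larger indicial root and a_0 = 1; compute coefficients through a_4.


Write in Frobenius form y'' + (p(x)/x) y' + (q(x)/x^2) y = 0:
  p(x) = 7/2,  q(x) = 2x^2 - 3x + 3/2.
Indicial equation: r(r-1) + (7/2) r + (3/2) = 0 -> roots r_1 = -1, r_2 = -3/2.
Take r = r_1 = -1. Let y(x) = x^r sum_{n>=0} a_n x^n with a_0 = 1.
Substitute y = x^r sum a_n x^n and match x^{r+n}. The recurrence is
  D(n) a_n - 3 a_{n-1} + 2 a_{n-2} = 0,  where D(n) = (r+n)(r+n-1) + (7/2)(r+n) + (3/2).
  a_n = [3 a_{n-1} - 2 a_{n-2}] / D(n).
Since the indicial polynomial factors as (r - r_1)(r - r_2), D(n) = (r_1 + n - r_1)(r_1 + n - r_2) = n(n + 1/2).
Evaluating step by step (a_0 = 1):
  n = 1: D(1) = 1(1 + 1/2) = 3/2; numerator = 3(1) = 3; a_1 = (3)/(3/2) = 2
  n = 2: D(2) = 2(2 + 1/2) = 5; numerator = 3(2) - 2(1) = 4; a_2 = (4)/(5) = 4/5
  n = 3: D(3) = 3(3 + 1/2) = 21/2; numerator = 3(4/5) - 2(2) = -8/5; a_3 = (-8/5)/(21/2) = -16/105
  n = 4: D(4) = 4(4 + 1/2) = 18; numerator = 3(-16/105) - 2(4/5) = -72/35; a_4 = (-72/35)/(18) = -4/35

r = -1; a_0 = 1; a_1 = 2; a_2 = 4/5; a_3 = -16/105; a_4 = -4/35


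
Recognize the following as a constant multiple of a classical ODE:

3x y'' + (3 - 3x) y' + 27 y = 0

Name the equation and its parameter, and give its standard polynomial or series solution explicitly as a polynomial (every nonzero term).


All three coefficients share the factor 3; dividing through by 3 gives  x y'' + (1 - x) y' + 9 y = 0.
This matches the Laguerre equation x y'' + (1 - x) y' + n y = 0 with n = 9; the polynomial solution is L_9(x).
With y = sum_k a_k x^k, matching x^k gives (k+1)k a_{k+1} + (k+1) a_{k+1} - k a_k + n a_k = 0, i.e. (k+1)^2 a_{k+1} = (k - n) a_k = (k - 9) a_k. The right side vanishes at k = 9, so the series terminates at degree 9.
Standard normalization L_n(0) = 1 gives a_0 = 1. Work upward with a_{k+1} = (k - 9) a_k / (k+1)^2:
  a_1 = (0 - 9)(1) / 1^2 = -9/1 = -9
  a_2 = (1 - 9)(-9) / 2^2 = 72/4 = 18
  a_3 = (2 - 9)(18) / 3^2 = -126/9 = -14
  a_4 = (3 - 9)(-14) / 4^2 = 84/16 = 21/4
  a_5 = (4 - 9)(21/4) / 5^2 = (-105/4)/25 = -21/20
  a_6 = (5 - 9)(-21/20) / 6^2 = (21/5)/36 = 7/60
  a_7 = (6 - 9)(7/60) / 7^2 = (-7/20)/49 = -1/140
  a_8 = (7 - 9)(-1/140) / 8^2 = (1/70)/64 = 1/4480
  a_9 = (8 - 9)(1/4480) / 9^2 = (-1/4480)/81 = -1/362880
Hence L_9(x) = -x^9/362880 + x^8/4480 - x^7/140 + 7 x^6/60 - 21 x^5/20 + 21 x^4/4 - 14 x^3 + 18 x^2 - 9 x + 1.

L_9(x); series = -x^9/362880 + x^8/4480 - x^7/140 + 7 x^6/60 - 21 x^5/20 + 21 x^4/4 - 14 x^3 + 18 x^2 - 9 x + 1


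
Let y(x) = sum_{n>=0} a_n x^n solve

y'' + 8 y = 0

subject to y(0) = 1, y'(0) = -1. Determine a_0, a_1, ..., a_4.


Ansatz: y(x) = sum_{n>=0} a_n x^n, so y'(x) = sum_{n>=1} n a_n x^(n-1) and y''(x) = sum_{n>=2} n(n-1) a_n x^(n-2).
Substitute into P(x) y'' + Q(x) y' + R(x) y = 0 with P(x) = 1, Q(x) = 0, R(x) = 8, and match powers of x.
Initial conditions: a_0 = 1, a_1 = -1.
Setting the coefficient of each power of x to zero and solving order by order (substituting the coefficients already found):
  x^0: 2 a_2 + 8 a_0 = 0  ->  2 a_2 = -8 a_0 = -8  ->  a_2 = -4
  x^1: 6 a_3 + 8 a_1 = 0  ->  6 a_3 = -8 a_1 = 8  ->  a_3 = 4/3
  x^2: 12 a_4 + 8 a_2 = 0  ->  12 a_4 = -8 a_2 = 32  ->  a_4 = 8/3
Truncated series: y(x) = 1 - x - 4 x^2 + (4/3) x^3 + (8/3) x^4 + O(x^5).

a_0 = 1; a_1 = -1; a_2 = -4; a_3 = 4/3; a_4 = 8/3


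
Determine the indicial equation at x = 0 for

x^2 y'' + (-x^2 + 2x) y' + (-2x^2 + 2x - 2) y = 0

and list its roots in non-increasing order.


Divide by x^2 to reach normal form y'' + P_1(x) y' + P_2(x) y = 0 with P_1(x) = -1 + 2/x and P_2(x) = -2 + 2/x - 2/x^2.
x = 0 is a singular point because the y'-coefficient -1 + 2/x has a pole at x = 0 and the y-coefficient -2 + 2/x - 2/x^2 has a pole at x = 0.
It is a regular singular point because x P_1(x) = p(x) = 2 - x and x^2 P_2(x) = q(x) = -2x^2 + 2x - 2 are polynomials, hence analytic at x = 0.
p(0) = 2,  q(0) = -2.
Indicial equation: r(r-1) + p(0) r + q(0) = 0, i.e. r^2 + (p(0) - 1) r + q(0) = 0, i.e. r^2 + 1 r - 2 = 0.
Discriminant: (1)^2 - 4(-2) = 9, so r = (-1 ± 3)/2.
Solving: r_1 = 1, r_2 = -2.

indicial: r^2 + 1 r - 2 = 0; roots r_1 = 1, r_2 = -2


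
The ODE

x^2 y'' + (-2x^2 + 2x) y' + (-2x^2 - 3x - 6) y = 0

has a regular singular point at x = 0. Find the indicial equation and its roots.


Divide by x^2 to reach normal form y'' + P_1(x) y' + P_2(x) y = 0 with P_1(x) = -2 + 2/x and P_2(x) = -2 - 3/x - 6/x^2.
x = 0 is a singular point because the y'-coefficient -2 + 2/x has a pole at x = 0 and the y-coefficient -2 - 3/x - 6/x^2 has a pole at x = 0.
It is a regular singular point because x P_1(x) = p(x) = 2 - 2x and x^2 P_2(x) = q(x) = -2x^2 - 3x - 6 are polynomials, hence analytic at x = 0.
p(0) = 2,  q(0) = -6.
Indicial equation: r(r-1) + p(0) r + q(0) = 0, i.e. r^2 + (p(0) - 1) r + q(0) = 0, i.e. r^2 + 1 r - 6 = 0.
Discriminant: (1)^2 - 4(-6) = 25, so r = (-1 ± 5)/2.
Solving: r_1 = 2, r_2 = -3.

indicial: r^2 + 1 r - 6 = 0; roots r_1 = 2, r_2 = -3


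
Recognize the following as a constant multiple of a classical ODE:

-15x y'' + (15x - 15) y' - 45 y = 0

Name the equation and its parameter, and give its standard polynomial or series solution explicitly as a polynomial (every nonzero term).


All three coefficients share the factor -15; dividing through by -15 gives  x y'' + (1 - x) y' + 3 y = 0.
This matches the Laguerre equation x y'' + (1 - x) y' + n y = 0 with n = 3; the polynomial solution is L_3(x).
With y = sum_k a_k x^k, matching x^k gives (k+1)k a_{k+1} + (k+1) a_{k+1} - k a_k + n a_k = 0, i.e. (k+1)^2 a_{k+1} = (k - n) a_k = (k - 3) a_k. The right side vanishes at k = 3, so the series terminates at degree 3.
Standard normalization L_n(0) = 1 gives a_0 = 1. Work upward with a_{k+1} = (k - 3) a_k / (k+1)^2:
  a_1 = (0 - 3)(1) / 1^2 = -3/1 = -3
  a_2 = (1 - 3)(-3) / 2^2 = 6/4 = 3/2
  a_3 = (2 - 3)(3/2) / 3^2 = (-3/2)/9 = -1/6
Hence L_3(x) = -x^3/6 + 3 x^2/2 - 3 x + 1.

L_3(x); series = -x^3/6 + 3 x^2/2 - 3 x + 1


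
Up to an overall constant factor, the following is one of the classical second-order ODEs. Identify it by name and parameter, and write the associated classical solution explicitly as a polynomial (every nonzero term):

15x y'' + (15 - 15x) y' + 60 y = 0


All three coefficients share the factor 15; dividing through by 15 gives  x y'' + (1 - x) y' + 4 y = 0.
This matches the Laguerre equation x y'' + (1 - x) y' + n y = 0 with n = 4; the polynomial solution is L_4(x).
With y = sum_k a_k x^k, matching x^k gives (k+1)k a_{k+1} + (k+1) a_{k+1} - k a_k + n a_k = 0, i.e. (k+1)^2 a_{k+1} = (k - n) a_k = (k - 4) a_k. The right side vanishes at k = 4, so the series terminates at degree 4.
Standard normalization L_n(0) = 1 gives a_0 = 1. Work upward with a_{k+1} = (k - 4) a_k / (k+1)^2:
  a_1 = (0 - 4)(1) / 1^2 = -4/1 = -4
  a_2 = (1 - 4)(-4) / 2^2 = 12/4 = 3
  a_3 = (2 - 4)(3) / 3^2 = -6/9 = -2/3
  a_4 = (3 - 4)(-2/3) / 4^2 = (2/3)/16 = 1/24
Hence L_4(x) = x^4/24 - 2 x^3/3 + 3 x^2 - 4 x + 1.

L_4(x); series = x^4/24 - 2 x^3/3 + 3 x^2 - 4 x + 1


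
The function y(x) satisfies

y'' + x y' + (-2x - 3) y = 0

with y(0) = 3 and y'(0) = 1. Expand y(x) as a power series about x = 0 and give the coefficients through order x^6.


Ansatz: y(x) = sum_{n>=0} a_n x^n, so y'(x) = sum_{n>=1} n a_n x^(n-1) and y''(x) = sum_{n>=2} n(n-1) a_n x^(n-2).
Substitute into P(x) y'' + Q(x) y' + R(x) y = 0 with P(x) = 1, Q(x) = x, R(x) = -2x - 3, and match powers of x.
Initial conditions: a_0 = 3, a_1 = 1.
Setting the coefficient of each power of x to zero and solving order by order (substituting the coefficients already found):
  x^0: 2 a_2 - 3 a_0 = 0  ->  2 a_2 = 3 a_0 = 9  ->  a_2 = 9/2
  x^1: 6 a_3 - 2 a_1 - 2 a_0 = 0  ->  6 a_3 = 2 a_1 + 2 a_0 = 8  ->  a_3 = 4/3
  x^2: 12 a_4 - a_2 - 2 a_1 = 0  ->  12 a_4 = a_2 + 2 a_1 = 13/2  ->  a_4 = 13/24
  x^3: 20 a_5 - 2 a_2 = 0  ->  20 a_5 = 2 a_2 = 9  ->  a_5 = 9/20
  x^4: 30 a_6 + a_4 - 2 a_3 = 0  ->  30 a_6 = -a_4 + 2 a_3 = 17/8  ->  a_6 = 17/240
Truncated series: y(x) = 3 + x + (9/2) x^2 + (4/3) x^3 + (13/24) x^4 + (9/20) x^5 + (17/240) x^6 + O(x^7).

a_0 = 3; a_1 = 1; a_2 = 9/2; a_3 = 4/3; a_4 = 13/24; a_5 = 9/20; a_6 = 17/240


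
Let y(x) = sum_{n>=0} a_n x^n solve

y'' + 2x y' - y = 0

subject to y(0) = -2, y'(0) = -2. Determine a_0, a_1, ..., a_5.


Ansatz: y(x) = sum_{n>=0} a_n x^n, so y'(x) = sum_{n>=1} n a_n x^(n-1) and y''(x) = sum_{n>=2} n(n-1) a_n x^(n-2).
Substitute into P(x) y'' + Q(x) y' + R(x) y = 0 with P(x) = 1, Q(x) = 2x, R(x) = -1, and match powers of x.
Initial conditions: a_0 = -2, a_1 = -2.
Setting the coefficient of each power of x to zero and solving order by order (substituting the coefficients already found):
  x^0: 2 a_2 - a_0 = 0  ->  2 a_2 = a_0 = -2  ->  a_2 = -1
  x^1: 6 a_3 + a_1 = 0  ->  6 a_3 = -a_1 = 2  ->  a_3 = 1/3
  x^2: 12 a_4 + 3 a_2 = 0  ->  12 a_4 = -3 a_2 = 3  ->  a_4 = 1/4
  x^3: 20 a_5 + 5 a_3 = 0  ->  20 a_5 = -5 a_3 = -5/3  ->  a_5 = -1/12
Truncated series: y(x) = -2 - 2 x - x^2 + (1/3) x^3 + (1/4) x^4 - (1/12) x^5 + O(x^6).

a_0 = -2; a_1 = -2; a_2 = -1; a_3 = 1/3; a_4 = 1/4; a_5 = -1/12


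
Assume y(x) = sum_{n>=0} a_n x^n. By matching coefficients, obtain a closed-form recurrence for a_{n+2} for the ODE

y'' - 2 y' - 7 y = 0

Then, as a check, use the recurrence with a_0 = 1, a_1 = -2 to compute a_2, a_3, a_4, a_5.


Substitute y = sum_n a_n x^n.
y''(x) has coefficient (n+2)(n+1) a_{n+2} at x^n;
-2 y'(x) has coefficient -2 (n+1) a_{n+1} at x^n;
-7 y(x) has coefficient -7 a_n at x^n.
Matching x^n: (n+2)(n+1) a_{n+2} - 2 (n+1) a_{n+1} - 7 a_n = 0.
Thus a_{n+2} = [2 (n+1) a_{n+1} + 7 a_n] / ((n+1)(n+2)).

Check with a_0 = 1, a_1 = -2 (apply the recurrence for n = 0, 1, 2, 3): a_0 = 1, a_1 = -2, a_2 = 3/2, a_3 = -4/3, a_4 = 5/24, a_5 = -23/60.

a_(n+2) = [2 (n+1) a_(n+1) + 7 a_n] / ((n+1)(n+2)); check: a_0 = 1, a_1 = -2, a_2 = 3/2, a_3 = -4/3, a_4 = 5/24, a_5 = -23/60


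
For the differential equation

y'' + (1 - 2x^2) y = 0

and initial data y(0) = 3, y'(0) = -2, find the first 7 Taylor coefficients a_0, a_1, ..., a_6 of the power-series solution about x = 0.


Ansatz: y(x) = sum_{n>=0} a_n x^n, so y'(x) = sum_{n>=1} n a_n x^(n-1) and y''(x) = sum_{n>=2} n(n-1) a_n x^(n-2).
Substitute into P(x) y'' + Q(x) y' + R(x) y = 0 with P(x) = 1, Q(x) = 0, R(x) = 1 - 2x^2, and match powers of x.
Initial conditions: a_0 = 3, a_1 = -2.
Setting the coefficient of each power of x to zero and solving order by order (substituting the coefficients already found):
  x^0: 2 a_2 + a_0 = 0  ->  2 a_2 = -a_0 = -3  ->  a_2 = -3/2
  x^1: 6 a_3 + a_1 = 0  ->  6 a_3 = -a_1 = 2  ->  a_3 = 1/3
  x^2: 12 a_4 + a_2 - 2 a_0 = 0  ->  12 a_4 = -a_2 + 2 a_0 = 15/2  ->  a_4 = 5/8
  x^3: 20 a_5 + a_3 - 2 a_1 = 0  ->  20 a_5 = -a_3 + 2 a_1 = -13/3  ->  a_5 = -13/60
  x^4: 30 a_6 + a_4 - 2 a_2 = 0  ->  30 a_6 = -a_4 + 2 a_2 = -29/8  ->  a_6 = -29/240
Truncated series: y(x) = 3 - 2 x - (3/2) x^2 + (1/3) x^3 + (5/8) x^4 - (13/60) x^5 - (29/240) x^6 + O(x^7).

a_0 = 3; a_1 = -2; a_2 = -3/2; a_3 = 1/3; a_4 = 5/8; a_5 = -13/60; a_6 = -29/240


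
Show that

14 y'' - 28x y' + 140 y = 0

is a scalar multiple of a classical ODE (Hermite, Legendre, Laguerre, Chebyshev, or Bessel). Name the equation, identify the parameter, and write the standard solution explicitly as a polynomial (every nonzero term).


All three coefficients share the factor 14; dividing through by 14 gives  y'' - 2x y' + 10 y = 0.
This matches the Hermite equation y'' - 2x y' + 2n y = 0 with 2n = 10, so n = 5; the polynomial solution is H_5(x).
With y = sum_k a_k x^k, matching x^k gives (k+2)(k+1) a_{k+2} = 2(k - n) a_k = 2(k - 5) a_k. The right side vanishes at k = 5, so the series with the parity of 5 terminates at degree 5.
Standard normalization: leading coefficient of H_n is 2^n, so a_5 = 2^5 = 32. Work downward with a_k = (k+1)(k+2) a_{k+2} / (2(k - n)):
  a_3 = (4)(5)(32) / (2(3 - 5)) = 640/(-4) = -160
  a_1 = (2)(3)(-160) / (2(1 - 5)) = -960/(-8) = 120
Hence H_5(x) = 32 x^5 - 160 x^3 + 120 x.

H_5(x); series = 32 x^5 - 160 x^3 + 120 x


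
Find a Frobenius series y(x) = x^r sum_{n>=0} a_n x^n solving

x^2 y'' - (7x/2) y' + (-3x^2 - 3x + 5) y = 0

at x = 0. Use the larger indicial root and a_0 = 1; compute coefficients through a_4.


Write in Frobenius form y'' + (p(x)/x) y' + (q(x)/x^2) y = 0:
  p(x) = -7/2,  q(x) = -3x^2 - 3x + 5.
Indicial equation: r(r-1) + (-7/2) r + (5) = 0 -> roots r_1 = 5/2, r_2 = 2.
Take r = r_1 = 5/2. Let y(x) = x^r sum_{n>=0} a_n x^n with a_0 = 1.
Substitute y = x^r sum a_n x^n and match x^{r+n}. The recurrence is
  D(n) a_n - 3 a_{n-1} - 3 a_{n-2} = 0,  where D(n) = (r+n)(r+n-1) + (-7/2)(r+n) + (5).
  a_n = [3 a_{n-1} + 3 a_{n-2}] / D(n).
Since the indicial polynomial factors as (r - r_1)(r - r_2), D(n) = (r_1 + n - r_1)(r_1 + n - r_2) = n(n + 1/2).
Evaluating step by step (a_0 = 1):
  n = 1: D(1) = 1(1 + 1/2) = 3/2; numerator = 3(1) = 3; a_1 = (3)/(3/2) = 2
  n = 2: D(2) = 2(2 + 1/2) = 5; numerator = 3(2) + 3(1) = 9; a_2 = (9)/(5) = 9/5
  n = 3: D(3) = 3(3 + 1/2) = 21/2; numerator = 3(9/5) + 3(2) = 57/5; a_3 = (57/5)/(21/2) = 38/35
  n = 4: D(4) = 4(4 + 1/2) = 18; numerator = 3(38/35) + 3(9/5) = 303/35; a_4 = (303/35)/(18) = 101/210

r = 5/2; a_0 = 1; a_1 = 2; a_2 = 9/5; a_3 = 38/35; a_4 = 101/210


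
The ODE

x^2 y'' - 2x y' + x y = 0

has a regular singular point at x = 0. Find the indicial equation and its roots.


Divide by x^2 to reach normal form y'' + P_1(x) y' + P_2(x) y = 0 with P_1(x) = -2/x and P_2(x) = 1/x.
x = 0 is a singular point because the y'-coefficient -2/x has a pole at x = 0 and the y-coefficient 1/x has a pole at x = 0.
It is a regular singular point because x P_1(x) = p(x) = -2 and x^2 P_2(x) = q(x) = x are polynomials, hence analytic at x = 0.
p(0) = -2,  q(0) = 0.
Indicial equation: r(r-1) + p(0) r + q(0) = 0, i.e. r^2 + (p(0) - 1) r + q(0) = 0, i.e. r^2 - 3 r = 0.
Discriminant: (-3)^2 - 4(0) = 9, so r = (3 ± 3)/2.
Solving: r_1 = 3, r_2 = 0.

indicial: r^2 - 3 r = 0; roots r_1 = 3, r_2 = 0


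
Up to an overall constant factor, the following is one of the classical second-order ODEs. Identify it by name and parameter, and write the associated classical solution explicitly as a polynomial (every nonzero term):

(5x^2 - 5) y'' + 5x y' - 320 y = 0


All three coefficients share the factor -5; dividing through by -5 gives  (1 - x^2) y'' - x y' + 64 y = 0.
This matches the Chebyshev equation (1 - x^2) y'' - x y' + n^2 y = 0 (note the -x y' term, not -2x y') with n^2 = 64, so n = 8; the polynomial solution is T_8(x).
With y = sum_k a_k x^k, matching x^k gives (k+2)(k+1) a_{k+2} = (k^2 - n^2) a_k = (k - 8)(k + 8) a_k. The right side vanishes at k = 8, so the series with the parity of 8 terminates at degree 8.
Standard normalization: leading coefficient of T_n is 2^(n-1), so a_8 = 2^7 = 128. Work downward with a_k = (k+1)(k+2) a_{k+2} / ((k - 8)(k + 8)):
  a_6 = (7)(8)(128) / ((6 - 8)(6 + 8)) = 7168/(-28) = -256
  a_4 = (5)(6)(-256) / ((4 - 8)(4 + 8)) = -7680/(-48) = 160
  a_2 = (3)(4)(160) / ((2 - 8)(2 + 8)) = 1920/(-60) = -32
  a_0 = (1)(2)(-32) / ((0 - 8)(0 + 8)) = -64/(-64) = 1
Hence T_8(x) = 128 x^8 - 256 x^6 + 160 x^4 - 32 x^2 + 1.

T_8(x); series = 128 x^8 - 256 x^6 + 160 x^4 - 32 x^2 + 1


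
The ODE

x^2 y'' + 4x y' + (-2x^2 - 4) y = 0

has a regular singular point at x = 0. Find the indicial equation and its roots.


Divide by x^2 to reach normal form y'' + P_1(x) y' + P_2(x) y = 0 with P_1(x) = 4/x and P_2(x) = -2 - 4/x^2.
x = 0 is a singular point because the y'-coefficient 4/x has a pole at x = 0 and the y-coefficient -2 - 4/x^2 has a pole at x = 0.
It is a regular singular point because x P_1(x) = p(x) = 4 and x^2 P_2(x) = q(x) = -2x^2 - 4 are polynomials, hence analytic at x = 0.
p(0) = 4,  q(0) = -4.
Indicial equation: r(r-1) + p(0) r + q(0) = 0, i.e. r^2 + (p(0) - 1) r + q(0) = 0, i.e. r^2 + 3 r - 4 = 0.
Discriminant: (3)^2 - 4(-4) = 25, so r = (-3 ± 5)/2.
Solving: r_1 = 1, r_2 = -4.

indicial: r^2 + 3 r - 4 = 0; roots r_1 = 1, r_2 = -4


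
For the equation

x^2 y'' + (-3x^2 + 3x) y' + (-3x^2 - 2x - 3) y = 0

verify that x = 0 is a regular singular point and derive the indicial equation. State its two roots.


Divide by x^2 to reach normal form y'' + P_1(x) y' + P_2(x) y = 0 with P_1(x) = -3 + 3/x and P_2(x) = -3 - 2/x - 3/x^2.
x = 0 is a singular point because the y'-coefficient -3 + 3/x has a pole at x = 0 and the y-coefficient -3 - 2/x - 3/x^2 has a pole at x = 0.
It is a regular singular point because x P_1(x) = p(x) = 3 - 3x and x^2 P_2(x) = q(x) = -3x^2 - 2x - 3 are polynomials, hence analytic at x = 0.
p(0) = 3,  q(0) = -3.
Indicial equation: r(r-1) + p(0) r + q(0) = 0, i.e. r^2 + (p(0) - 1) r + q(0) = 0, i.e. r^2 + 2 r - 3 = 0.
Discriminant: (2)^2 - 4(-3) = 16, so r = (-2 ± 4)/2.
Solving: r_1 = 1, r_2 = -3.

indicial: r^2 + 2 r - 3 = 0; roots r_1 = 1, r_2 = -3


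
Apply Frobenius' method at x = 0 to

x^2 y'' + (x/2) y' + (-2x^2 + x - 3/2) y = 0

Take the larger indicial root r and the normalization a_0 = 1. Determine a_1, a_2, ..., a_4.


Write in Frobenius form y'' + (p(x)/x) y' + (q(x)/x^2) y = 0:
  p(x) = 1/2,  q(x) = -2x^2 + x - 3/2.
Indicial equation: r(r-1) + (1/2) r + (-3/2) = 0 -> roots r_1 = 3/2, r_2 = -1.
Take r = r_1 = 3/2. Let y(x) = x^r sum_{n>=0} a_n x^n with a_0 = 1.
Substitute y = x^r sum a_n x^n and match x^{r+n}. The recurrence is
  D(n) a_n + 1 a_{n-1} - 2 a_{n-2} = 0,  where D(n) = (r+n)(r+n-1) + (1/2)(r+n) + (-3/2).
  a_n = [-1 a_{n-1} + 2 a_{n-2}] / D(n).
Since the indicial polynomial factors as (r - r_1)(r - r_2), D(n) = (r_1 + n - r_1)(r_1 + n - r_2) = n(n + 5/2).
Evaluating step by step (a_0 = 1):
  n = 1: D(1) = 1(1 + 5/2) = 7/2; numerator = -1(1) = -1; a_1 = (-1)/(7/2) = -2/7
  n = 2: D(2) = 2(2 + 5/2) = 9; numerator = -1(-2/7) + 2(1) = 16/7; a_2 = (16/7)/(9) = 16/63
  n = 3: D(3) = 3(3 + 5/2) = 33/2; numerator = -1(16/63) + 2(-2/7) = -52/63; a_3 = (-52/63)/(33/2) = -104/2079
  n = 4: D(4) = 4(4 + 5/2) = 26; numerator = -1(-104/2079) + 2(16/63) = 1160/2079; a_4 = (1160/2079)/(26) = 580/27027

r = 3/2; a_0 = 1; a_1 = -2/7; a_2 = 16/63; a_3 = -104/2079; a_4 = 580/27027


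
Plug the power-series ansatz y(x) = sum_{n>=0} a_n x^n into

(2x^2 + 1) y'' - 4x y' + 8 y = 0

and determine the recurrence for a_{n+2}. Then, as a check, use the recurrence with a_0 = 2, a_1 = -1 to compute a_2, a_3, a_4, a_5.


Substitute y = sum_n a_n x^n.
(1 + 2 x^2) y'' contributes (n+2)(n+1) a_{n+2} + 2 n(n-1) a_n at x^n.
-4 x y'(x) contributes -4 n a_n at x^n.
8 y(x) contributes 8 a_n at x^n.
Matching x^n: (n+2)(n+1) a_{n+2} + (2 n(n-1) - 4 n + 8) a_n = 0.
Thus a_{n+2} = (-2 n(n-1) + 4 n - 8) / ((n+1)(n+2)) * a_n.

Check with a_0 = 2, a_1 = -1 (apply the recurrence for n = 0, 1, 2, 3): a_0 = 2, a_1 = -1, a_2 = -8, a_3 = 2/3, a_4 = 8/3, a_5 = -4/15.

a_(n+2) = (-2 n(n-1) + 4 n - 8) / ((n+1)(n+2)) * a_n; check: a_0 = 2, a_1 = -1, a_2 = -8, a_3 = 2/3, a_4 = 8/3, a_5 = -4/15


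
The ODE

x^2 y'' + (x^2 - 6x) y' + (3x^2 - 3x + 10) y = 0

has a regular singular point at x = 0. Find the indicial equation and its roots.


Divide by x^2 to reach normal form y'' + P_1(x) y' + P_2(x) y = 0 with P_1(x) = 1 - 6/x and P_2(x) = 3 - 3/x + 10/x^2.
x = 0 is a singular point because the y'-coefficient 1 - 6/x has a pole at x = 0 and the y-coefficient 3 - 3/x + 10/x^2 has a pole at x = 0.
It is a regular singular point because x P_1(x) = p(x) = x - 6 and x^2 P_2(x) = q(x) = 3x^2 - 3x + 10 are polynomials, hence analytic at x = 0.
p(0) = -6,  q(0) = 10.
Indicial equation: r(r-1) + p(0) r + q(0) = 0, i.e. r^2 + (p(0) - 1) r + q(0) = 0, i.e. r^2 - 7 r + 10 = 0.
Discriminant: (-7)^2 - 4(10) = 9, so r = (7 ± 3)/2.
Solving: r_1 = 5, r_2 = 2.

indicial: r^2 - 7 r + 10 = 0; roots r_1 = 5, r_2 = 2


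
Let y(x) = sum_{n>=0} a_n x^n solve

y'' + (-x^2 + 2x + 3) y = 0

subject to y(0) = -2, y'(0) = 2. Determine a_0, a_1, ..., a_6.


Ansatz: y(x) = sum_{n>=0} a_n x^n, so y'(x) = sum_{n>=1} n a_n x^(n-1) and y''(x) = sum_{n>=2} n(n-1) a_n x^(n-2).
Substitute into P(x) y'' + Q(x) y' + R(x) y = 0 with P(x) = 1, Q(x) = 0, R(x) = -x^2 + 2x + 3, and match powers of x.
Initial conditions: a_0 = -2, a_1 = 2.
Setting the coefficient of each power of x to zero and solving order by order (substituting the coefficients already found):
  x^0: 2 a_2 + 3 a_0 = 0  ->  2 a_2 = -3 a_0 = 6  ->  a_2 = 3
  x^1: 6 a_3 + 3 a_1 + 2 a_0 = 0  ->  6 a_3 = -3 a_1 - 2 a_0 = -2  ->  a_3 = -1/3
  x^2: 12 a_4 + 3 a_2 + 2 a_1 - a_0 = 0  ->  12 a_4 = -3 a_2 - 2 a_1 + a_0 = -15  ->  a_4 = -5/4
  x^3: 20 a_5 + 3 a_3 + 2 a_2 - a_1 = 0  ->  20 a_5 = -3 a_3 - 2 a_2 + a_1 = -3  ->  a_5 = -3/20
  x^4: 30 a_6 + 3 a_4 + 2 a_3 - a_2 = 0  ->  30 a_6 = -3 a_4 - 2 a_3 + a_2 = 89/12  ->  a_6 = 89/360
Truncated series: y(x) = -2 + 2 x + 3 x^2 - (1/3) x^3 - (5/4) x^4 - (3/20) x^5 + (89/360) x^6 + O(x^7).

a_0 = -2; a_1 = 2; a_2 = 3; a_3 = -1/3; a_4 = -5/4; a_5 = -3/20; a_6 = 89/360


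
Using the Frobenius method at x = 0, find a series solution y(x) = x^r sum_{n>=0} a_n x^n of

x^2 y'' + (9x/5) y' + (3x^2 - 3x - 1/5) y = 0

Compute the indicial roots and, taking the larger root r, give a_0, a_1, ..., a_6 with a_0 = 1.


Write in Frobenius form y'' + (p(x)/x) y' + (q(x)/x^2) y = 0:
  p(x) = 9/5,  q(x) = 3x^2 - 3x - 1/5.
Indicial equation: r(r-1) + (9/5) r + (-1/5) = 0 -> roots r_1 = 1/5, r_2 = -1.
Take r = r_1 = 1/5. Let y(x) = x^r sum_{n>=0} a_n x^n with a_0 = 1.
Substitute y = x^r sum a_n x^n and match x^{r+n}. The recurrence is
  D(n) a_n - 3 a_{n-1} + 3 a_{n-2} = 0,  where D(n) = (r+n)(r+n-1) + (9/5)(r+n) + (-1/5).
  a_n = [3 a_{n-1} - 3 a_{n-2}] / D(n).
Since the indicial polynomial factors as (r - r_1)(r - r_2), D(n) = (r_1 + n - r_1)(r_1 + n - r_2) = n(n + 6/5).
Evaluating step by step (a_0 = 1):
  n = 1: D(1) = 1(1 + 6/5) = 11/5; numerator = 3(1) = 3; a_1 = (3)/(11/5) = 15/11
  n = 2: D(2) = 2(2 + 6/5) = 32/5; numerator = 3(15/11) - 3(1) = 12/11; a_2 = (12/11)/(32/5) = 15/88
  n = 3: D(3) = 3(3 + 6/5) = 63/5; numerator = 3(15/88) - 3(15/11) = -315/88; a_3 = (-315/88)/(63/5) = -25/88
  n = 4: D(4) = 4(4 + 6/5) = 104/5; numerator = 3(-25/88) - 3(15/88) = -15/11; a_4 = (-15/11)/(104/5) = -75/1144
  n = 5: D(5) = 5(5 + 6/5) = 31; numerator = 3(-75/1144) - 3(-25/88) = 375/572; a_5 = (375/572)/(31) = 375/17732
  n = 6: D(6) = 6(6 + 6/5) = 216/5; numerator = 3(375/17732) - 3(-75/1144) = 9225/35464; a_6 = (9225/35464)/(216/5) = 5125/851136

r = 1/5; a_0 = 1; a_1 = 15/11; a_2 = 15/88; a_3 = -25/88; a_4 = -75/1144; a_5 = 375/17732; a_6 = 5125/851136


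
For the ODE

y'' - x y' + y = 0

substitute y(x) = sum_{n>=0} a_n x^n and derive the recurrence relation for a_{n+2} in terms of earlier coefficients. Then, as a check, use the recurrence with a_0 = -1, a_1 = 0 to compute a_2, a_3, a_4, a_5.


Substitute y = sum_n a_n x^n.
y''(x) has coefficient (n+2)(n+1) a_{n+2} at x^n;
-x y'(x) has coefficient -n a_n at x^n (shift);
y(x) has coefficient 1 a_n at x^n.
Matching x^n: (n+2)(n+1) a_{n+2} + (-n + 1) a_n = 0.
Thus a_{n+2} = (n - 1) / ((n+1)(n+2)) * a_n.

Check with a_0 = -1, a_1 = 0 (apply the recurrence for n = 0, 1, 2, 3): a_0 = -1, a_1 = 0, a_2 = 1/2, a_3 = 0, a_4 = 1/24, a_5 = 0.

a_(n+2) = (n - 1) / ((n+1)(n+2)) * a_n; check: a_0 = -1, a_1 = 0, a_2 = 1/2, a_3 = 0, a_4 = 1/24, a_5 = 0
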